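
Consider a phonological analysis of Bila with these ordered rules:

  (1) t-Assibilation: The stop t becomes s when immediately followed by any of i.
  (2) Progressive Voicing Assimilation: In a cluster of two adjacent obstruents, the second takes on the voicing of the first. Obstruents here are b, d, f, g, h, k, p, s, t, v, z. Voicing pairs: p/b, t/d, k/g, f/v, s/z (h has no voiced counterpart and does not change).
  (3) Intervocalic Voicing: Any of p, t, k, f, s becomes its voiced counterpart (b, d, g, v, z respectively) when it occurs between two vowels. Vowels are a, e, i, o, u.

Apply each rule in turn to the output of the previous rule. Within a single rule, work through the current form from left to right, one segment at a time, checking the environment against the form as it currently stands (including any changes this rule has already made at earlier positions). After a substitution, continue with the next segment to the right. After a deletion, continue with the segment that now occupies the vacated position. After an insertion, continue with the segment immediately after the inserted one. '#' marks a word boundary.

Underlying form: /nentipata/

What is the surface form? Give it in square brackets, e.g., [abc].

(1) t-Assibilation: [nentipata] → [nensipata]
(2) Progressive Voicing Assimilation: no change — [nensipata]
(3) Intervocalic Voicing: [nensipata] → [nensibada]

[nensibada]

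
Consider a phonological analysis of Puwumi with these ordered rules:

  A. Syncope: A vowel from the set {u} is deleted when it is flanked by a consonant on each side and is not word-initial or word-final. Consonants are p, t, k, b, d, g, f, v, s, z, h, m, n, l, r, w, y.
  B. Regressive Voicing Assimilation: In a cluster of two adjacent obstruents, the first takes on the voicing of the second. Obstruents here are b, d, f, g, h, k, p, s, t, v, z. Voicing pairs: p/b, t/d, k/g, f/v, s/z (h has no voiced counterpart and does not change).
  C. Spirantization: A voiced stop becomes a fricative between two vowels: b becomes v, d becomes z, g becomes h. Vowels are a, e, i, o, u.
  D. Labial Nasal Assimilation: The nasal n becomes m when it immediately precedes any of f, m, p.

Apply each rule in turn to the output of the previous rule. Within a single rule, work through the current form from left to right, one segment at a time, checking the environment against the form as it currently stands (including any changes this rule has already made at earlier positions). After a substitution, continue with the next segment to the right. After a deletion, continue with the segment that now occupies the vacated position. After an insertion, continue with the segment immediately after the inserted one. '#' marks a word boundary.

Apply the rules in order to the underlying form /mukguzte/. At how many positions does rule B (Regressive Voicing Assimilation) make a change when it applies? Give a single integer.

2

A Syncope: [mukguzte] → [mkgzte]
B Regressive Voicing Assimilation: [mkgzte] → [mggste]
C Spirantization: no change — [mggste]
D Labial Nasal Assimilation: no change — [mggste]
Rule B changed 2 position(s).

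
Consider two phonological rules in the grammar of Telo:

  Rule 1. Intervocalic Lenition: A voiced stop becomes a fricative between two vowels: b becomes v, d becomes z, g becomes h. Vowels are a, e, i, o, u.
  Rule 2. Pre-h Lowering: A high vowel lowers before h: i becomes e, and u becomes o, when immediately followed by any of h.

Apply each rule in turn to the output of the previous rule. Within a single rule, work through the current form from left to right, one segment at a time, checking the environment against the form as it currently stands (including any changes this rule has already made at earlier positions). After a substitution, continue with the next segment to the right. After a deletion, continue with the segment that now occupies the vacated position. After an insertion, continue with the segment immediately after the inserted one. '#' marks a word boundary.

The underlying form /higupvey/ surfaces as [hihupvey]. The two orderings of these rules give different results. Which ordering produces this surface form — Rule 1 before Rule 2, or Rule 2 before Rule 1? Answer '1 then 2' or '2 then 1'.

2 then 1

Order 1 then 2:
  1 Intervocalic Lenition: [higupvey] → [hihupvey]
  2 Pre-h Lowering: [hihupvey] → [hehupvey]
  result: [hehupvey]
Order 2 then 1:
  2 Pre-h Lowering: no change — [higupvey]
  1 Intervocalic Lenition: [higupvey] → [hihupvey]
  result: [hihupvey]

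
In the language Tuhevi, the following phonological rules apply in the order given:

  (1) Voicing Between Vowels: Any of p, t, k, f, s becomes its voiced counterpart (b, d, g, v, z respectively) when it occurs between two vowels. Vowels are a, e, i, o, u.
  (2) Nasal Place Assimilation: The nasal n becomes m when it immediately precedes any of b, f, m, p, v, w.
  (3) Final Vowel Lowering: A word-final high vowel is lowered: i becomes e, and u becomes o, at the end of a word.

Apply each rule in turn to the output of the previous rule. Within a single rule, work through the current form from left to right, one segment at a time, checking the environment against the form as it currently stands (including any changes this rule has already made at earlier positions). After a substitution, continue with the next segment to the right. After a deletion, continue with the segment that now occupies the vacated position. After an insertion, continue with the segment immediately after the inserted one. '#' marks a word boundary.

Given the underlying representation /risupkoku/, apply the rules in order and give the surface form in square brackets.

(1) Voicing Between Vowels: [risupkoku] → [rizupkogu]
(2) Nasal Place Assimilation: no change — [rizupkogu]
(3) Final Vowel Lowering: [rizupkogu] → [rizupkogo]

[rizupkogo]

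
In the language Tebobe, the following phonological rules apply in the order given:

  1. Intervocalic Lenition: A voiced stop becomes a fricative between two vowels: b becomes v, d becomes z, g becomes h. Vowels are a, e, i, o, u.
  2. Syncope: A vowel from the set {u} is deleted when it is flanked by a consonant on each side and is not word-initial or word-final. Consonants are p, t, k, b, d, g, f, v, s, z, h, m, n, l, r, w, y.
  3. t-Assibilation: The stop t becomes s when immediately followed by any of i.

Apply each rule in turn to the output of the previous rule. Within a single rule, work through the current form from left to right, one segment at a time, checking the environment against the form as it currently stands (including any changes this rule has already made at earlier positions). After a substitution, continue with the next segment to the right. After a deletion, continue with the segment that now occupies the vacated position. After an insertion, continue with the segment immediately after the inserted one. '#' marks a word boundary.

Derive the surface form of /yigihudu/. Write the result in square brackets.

1 Intervocalic Lenition: [yigihudu] → [yihihuzu]
2 Syncope: [yihihuzu] → [yihihzu]
3 t-Assibilation: no change — [yihihzu]

[yihihzu]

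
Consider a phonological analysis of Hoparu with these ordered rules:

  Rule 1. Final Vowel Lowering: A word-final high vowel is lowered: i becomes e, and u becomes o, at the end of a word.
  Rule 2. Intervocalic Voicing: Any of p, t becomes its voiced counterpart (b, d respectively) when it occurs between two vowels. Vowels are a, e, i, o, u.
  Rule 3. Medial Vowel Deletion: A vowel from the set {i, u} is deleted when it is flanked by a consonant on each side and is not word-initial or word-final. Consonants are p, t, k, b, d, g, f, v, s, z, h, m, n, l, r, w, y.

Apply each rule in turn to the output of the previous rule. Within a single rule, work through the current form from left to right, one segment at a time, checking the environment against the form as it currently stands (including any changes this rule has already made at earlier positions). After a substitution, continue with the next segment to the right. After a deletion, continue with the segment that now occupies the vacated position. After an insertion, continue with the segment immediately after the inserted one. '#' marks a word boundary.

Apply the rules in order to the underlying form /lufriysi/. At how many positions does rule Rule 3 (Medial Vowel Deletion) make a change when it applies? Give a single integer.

Rule 1 Final Vowel Lowering: [lufriysi] → [lufriyse]
Rule 2 Intervocalic Voicing: no change — [lufriyse]
Rule 3 Medial Vowel Deletion: [lufriyse] → [lfryse]
Rule Rule 3 changed 2 position(s).

2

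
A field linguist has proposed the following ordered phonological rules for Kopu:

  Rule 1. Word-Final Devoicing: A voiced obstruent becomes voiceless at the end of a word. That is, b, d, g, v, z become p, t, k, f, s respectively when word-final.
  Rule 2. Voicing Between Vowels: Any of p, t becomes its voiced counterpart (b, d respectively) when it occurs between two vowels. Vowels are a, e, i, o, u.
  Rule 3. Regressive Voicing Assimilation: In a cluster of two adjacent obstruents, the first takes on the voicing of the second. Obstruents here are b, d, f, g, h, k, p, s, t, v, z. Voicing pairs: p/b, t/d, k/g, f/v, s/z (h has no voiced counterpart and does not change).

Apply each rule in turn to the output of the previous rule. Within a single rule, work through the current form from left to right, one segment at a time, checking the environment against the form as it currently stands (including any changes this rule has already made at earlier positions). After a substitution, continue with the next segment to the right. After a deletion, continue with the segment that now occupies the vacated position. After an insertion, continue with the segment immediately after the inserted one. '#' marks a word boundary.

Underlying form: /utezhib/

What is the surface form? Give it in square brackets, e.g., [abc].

Rule 1 Word-Final Devoicing: [utezhib] → [utezhip]
Rule 2 Voicing Between Vowels: [utezhip] → [udezhip]
Rule 3 Regressive Voicing Assimilation: [udezhip] → [udeship]

[udeship]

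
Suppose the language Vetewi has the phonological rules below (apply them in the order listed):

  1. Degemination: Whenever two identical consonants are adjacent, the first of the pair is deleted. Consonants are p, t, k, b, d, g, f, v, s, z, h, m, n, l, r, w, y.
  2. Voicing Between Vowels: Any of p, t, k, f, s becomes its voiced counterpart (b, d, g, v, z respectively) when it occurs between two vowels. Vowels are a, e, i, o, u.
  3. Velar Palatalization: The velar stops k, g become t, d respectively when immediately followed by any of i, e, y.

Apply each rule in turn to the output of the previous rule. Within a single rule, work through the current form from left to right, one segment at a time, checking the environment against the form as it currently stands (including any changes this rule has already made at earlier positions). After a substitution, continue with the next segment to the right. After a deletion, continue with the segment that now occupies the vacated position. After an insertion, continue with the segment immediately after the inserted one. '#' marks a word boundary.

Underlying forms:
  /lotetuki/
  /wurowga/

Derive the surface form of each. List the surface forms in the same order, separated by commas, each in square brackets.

[lodedudi], [wurowga]

/lotetuki/:
  1 Degemination: no change — [lotetuki]
  2 Voicing Between Vowels: [lotetuki] → [lodedugi]
  3 Velar Palatalization: [lodedugi] → [lodedudi]
/wurowga/:
  1 Degemination: no change — [wurowga]
  2 Voicing Between Vowels: no change — [wurowga]
  3 Velar Palatalization: no change — [wurowga]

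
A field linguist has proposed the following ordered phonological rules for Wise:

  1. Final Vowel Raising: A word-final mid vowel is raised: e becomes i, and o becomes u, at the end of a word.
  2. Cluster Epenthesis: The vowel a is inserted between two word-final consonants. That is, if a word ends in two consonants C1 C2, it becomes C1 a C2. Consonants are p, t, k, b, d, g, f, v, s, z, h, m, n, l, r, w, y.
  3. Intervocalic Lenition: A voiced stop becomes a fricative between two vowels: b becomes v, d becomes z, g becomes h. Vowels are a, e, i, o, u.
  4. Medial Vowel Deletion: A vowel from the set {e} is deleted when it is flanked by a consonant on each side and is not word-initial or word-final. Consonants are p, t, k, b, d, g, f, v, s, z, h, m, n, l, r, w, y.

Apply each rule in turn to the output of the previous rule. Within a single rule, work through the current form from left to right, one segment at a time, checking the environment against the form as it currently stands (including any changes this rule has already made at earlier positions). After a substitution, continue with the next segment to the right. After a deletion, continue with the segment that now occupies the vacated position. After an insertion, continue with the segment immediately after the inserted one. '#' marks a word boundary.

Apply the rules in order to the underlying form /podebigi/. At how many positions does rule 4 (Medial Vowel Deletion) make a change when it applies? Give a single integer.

1

1 Final Vowel Raising: no change — [podebigi]
2 Cluster Epenthesis: no change — [podebigi]
3 Intervocalic Lenition: [podebigi] → [pozevihi]
4 Medial Vowel Deletion: [pozevihi] → [pozvihi]
Rule 4 changed 1 position(s).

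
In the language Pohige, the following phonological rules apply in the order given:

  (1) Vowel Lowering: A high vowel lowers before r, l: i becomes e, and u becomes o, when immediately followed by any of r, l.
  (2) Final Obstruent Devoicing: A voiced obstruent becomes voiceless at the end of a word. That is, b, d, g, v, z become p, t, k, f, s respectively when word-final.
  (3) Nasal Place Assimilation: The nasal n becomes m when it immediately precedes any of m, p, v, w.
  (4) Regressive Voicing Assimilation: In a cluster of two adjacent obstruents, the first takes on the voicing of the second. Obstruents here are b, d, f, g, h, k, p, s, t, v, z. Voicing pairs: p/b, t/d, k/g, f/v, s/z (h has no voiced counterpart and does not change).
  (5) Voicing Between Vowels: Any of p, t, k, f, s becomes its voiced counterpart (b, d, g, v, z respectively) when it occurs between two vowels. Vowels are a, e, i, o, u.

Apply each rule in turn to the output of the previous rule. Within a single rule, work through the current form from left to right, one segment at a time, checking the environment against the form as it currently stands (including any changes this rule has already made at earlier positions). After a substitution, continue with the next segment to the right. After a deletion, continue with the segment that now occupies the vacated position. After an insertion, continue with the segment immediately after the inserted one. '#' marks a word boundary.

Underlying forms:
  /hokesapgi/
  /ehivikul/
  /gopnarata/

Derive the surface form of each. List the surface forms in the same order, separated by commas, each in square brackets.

[hogezabgi], [ehivigol], [gopnarada]

/hokesapgi/:
  (1) Vowel Lowering: no change — [hokesapgi]
  (2) Final Obstruent Devoicing: no change — [hokesapgi]
  (3) Nasal Place Assimilation: no change — [hokesapgi]
  (4) Regressive Voicing Assimilation: [hokesapgi] → [hokesabgi]
  (5) Voicing Between Vowels: [hokesabgi] → [hogezabgi]
/ehivikul/:
  (1) Vowel Lowering: [ehivikul] → [ehivikol]
  (2) Final Obstruent Devoicing: no change — [ehivikol]
  (3) Nasal Place Assimilation: no change — [ehivikol]
  (4) Regressive Voicing Assimilation: no change — [ehivikol]
  (5) Voicing Between Vowels: [ehivikol] → [ehivigol]
/gopnarata/:
  (1) Vowel Lowering: no change — [gopnarata]
  (2) Final Obstruent Devoicing: no change — [gopnarata]
  (3) Nasal Place Assimilation: no change — [gopnarata]
  (4) Regressive Voicing Assimilation: no change — [gopnarata]
  (5) Voicing Between Vowels: [gopnarata] → [gopnarada]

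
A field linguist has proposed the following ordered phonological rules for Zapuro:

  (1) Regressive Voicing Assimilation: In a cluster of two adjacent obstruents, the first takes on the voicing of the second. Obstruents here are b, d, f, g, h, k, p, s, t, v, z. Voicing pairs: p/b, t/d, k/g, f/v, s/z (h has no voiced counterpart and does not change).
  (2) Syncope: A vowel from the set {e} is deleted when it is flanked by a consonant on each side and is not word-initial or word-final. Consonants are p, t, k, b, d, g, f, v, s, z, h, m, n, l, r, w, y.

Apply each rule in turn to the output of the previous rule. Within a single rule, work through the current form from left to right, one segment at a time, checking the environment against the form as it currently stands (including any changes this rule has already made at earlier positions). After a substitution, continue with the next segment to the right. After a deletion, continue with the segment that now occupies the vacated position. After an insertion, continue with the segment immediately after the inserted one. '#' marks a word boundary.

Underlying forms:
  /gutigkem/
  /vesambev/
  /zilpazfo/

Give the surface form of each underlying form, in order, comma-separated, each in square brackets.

/gutigkem/:
  (1) Regressive Voicing Assimilation: [gutigkem] → [gutikkem]
  (2) Syncope: [gutikkem] → [gutikkm]
/vesambev/:
  (1) Regressive Voicing Assimilation: no change — [vesambev]
  (2) Syncope: [vesambev] → [vsambv]
/zilpazfo/:
  (1) Regressive Voicing Assimilation: [zilpazfo] → [zilpasfo]
  (2) Syncope: no change — [zilpasfo]

[gutikkm], [vsambv], [zilpasfo]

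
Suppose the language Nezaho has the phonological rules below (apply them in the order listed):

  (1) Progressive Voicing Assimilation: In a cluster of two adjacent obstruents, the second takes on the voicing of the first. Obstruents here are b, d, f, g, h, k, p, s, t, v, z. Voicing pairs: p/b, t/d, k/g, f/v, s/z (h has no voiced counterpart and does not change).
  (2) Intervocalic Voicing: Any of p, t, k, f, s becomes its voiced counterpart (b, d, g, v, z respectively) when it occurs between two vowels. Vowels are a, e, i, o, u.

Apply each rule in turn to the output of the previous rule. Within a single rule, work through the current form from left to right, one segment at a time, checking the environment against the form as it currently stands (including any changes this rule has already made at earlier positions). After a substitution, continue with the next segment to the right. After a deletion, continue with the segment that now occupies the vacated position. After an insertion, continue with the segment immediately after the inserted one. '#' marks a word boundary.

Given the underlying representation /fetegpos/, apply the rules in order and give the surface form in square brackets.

[fedegbos]

(1) Progressive Voicing Assimilation: [fetegpos] → [fetegbos]
(2) Intervocalic Voicing: [fetegbos] → [fedegbos]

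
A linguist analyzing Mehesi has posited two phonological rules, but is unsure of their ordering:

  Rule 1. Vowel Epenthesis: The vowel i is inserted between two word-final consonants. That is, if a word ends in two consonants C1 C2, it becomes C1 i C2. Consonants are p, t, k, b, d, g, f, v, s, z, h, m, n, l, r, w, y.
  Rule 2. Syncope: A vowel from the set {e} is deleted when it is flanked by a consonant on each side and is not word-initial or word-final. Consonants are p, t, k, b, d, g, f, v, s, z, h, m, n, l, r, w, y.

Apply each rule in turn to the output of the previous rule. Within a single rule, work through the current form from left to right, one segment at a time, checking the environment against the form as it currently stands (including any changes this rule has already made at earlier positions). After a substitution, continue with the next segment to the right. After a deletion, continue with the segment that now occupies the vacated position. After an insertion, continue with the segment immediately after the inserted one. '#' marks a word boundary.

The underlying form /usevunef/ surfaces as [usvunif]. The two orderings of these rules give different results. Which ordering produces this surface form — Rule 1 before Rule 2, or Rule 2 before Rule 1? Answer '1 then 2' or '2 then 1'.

Order 1 then 2:
  1 Vowel Epenthesis: no change — [usevunef]
  2 Syncope: [usevunef] → [usvunf]
  result: [usvunf]
Order 2 then 1:
  2 Syncope: [usevunef] → [usvunf]
  1 Vowel Epenthesis: [usvunf] → [usvunif]
  result: [usvunif]

2 then 1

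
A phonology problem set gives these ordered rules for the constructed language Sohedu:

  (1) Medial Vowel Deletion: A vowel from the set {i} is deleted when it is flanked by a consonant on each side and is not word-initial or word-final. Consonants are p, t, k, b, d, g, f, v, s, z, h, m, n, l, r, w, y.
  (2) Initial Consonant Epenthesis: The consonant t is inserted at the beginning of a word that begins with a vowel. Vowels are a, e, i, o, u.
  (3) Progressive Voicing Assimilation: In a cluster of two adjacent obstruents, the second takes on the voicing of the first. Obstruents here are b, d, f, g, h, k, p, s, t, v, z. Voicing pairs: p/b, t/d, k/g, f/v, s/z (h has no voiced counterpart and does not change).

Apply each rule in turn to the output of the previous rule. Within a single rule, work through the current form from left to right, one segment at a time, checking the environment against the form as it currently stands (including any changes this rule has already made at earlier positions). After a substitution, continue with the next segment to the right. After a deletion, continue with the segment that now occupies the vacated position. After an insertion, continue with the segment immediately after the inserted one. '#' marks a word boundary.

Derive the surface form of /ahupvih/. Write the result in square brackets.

[tahupfh]

(1) Medial Vowel Deletion: [ahupvih] → [ahupvh]
(2) Initial Consonant Epenthesis: [ahupvh] → [tahupvh]
(3) Progressive Voicing Assimilation: [tahupvh] → [tahupfh]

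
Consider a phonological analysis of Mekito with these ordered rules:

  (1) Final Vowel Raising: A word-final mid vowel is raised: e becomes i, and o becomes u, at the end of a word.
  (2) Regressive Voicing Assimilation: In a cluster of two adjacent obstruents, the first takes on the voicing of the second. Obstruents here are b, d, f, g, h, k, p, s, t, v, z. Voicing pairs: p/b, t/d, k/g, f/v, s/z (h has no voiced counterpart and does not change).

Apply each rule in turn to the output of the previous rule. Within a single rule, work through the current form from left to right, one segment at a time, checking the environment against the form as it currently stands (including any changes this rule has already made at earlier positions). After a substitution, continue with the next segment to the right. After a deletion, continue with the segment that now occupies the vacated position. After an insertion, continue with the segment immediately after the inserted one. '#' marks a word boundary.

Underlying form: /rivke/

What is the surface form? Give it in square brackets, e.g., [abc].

(1) Final Vowel Raising: [rivke] → [rivki]
(2) Regressive Voicing Assimilation: [rivki] → [rifki]

[rifki]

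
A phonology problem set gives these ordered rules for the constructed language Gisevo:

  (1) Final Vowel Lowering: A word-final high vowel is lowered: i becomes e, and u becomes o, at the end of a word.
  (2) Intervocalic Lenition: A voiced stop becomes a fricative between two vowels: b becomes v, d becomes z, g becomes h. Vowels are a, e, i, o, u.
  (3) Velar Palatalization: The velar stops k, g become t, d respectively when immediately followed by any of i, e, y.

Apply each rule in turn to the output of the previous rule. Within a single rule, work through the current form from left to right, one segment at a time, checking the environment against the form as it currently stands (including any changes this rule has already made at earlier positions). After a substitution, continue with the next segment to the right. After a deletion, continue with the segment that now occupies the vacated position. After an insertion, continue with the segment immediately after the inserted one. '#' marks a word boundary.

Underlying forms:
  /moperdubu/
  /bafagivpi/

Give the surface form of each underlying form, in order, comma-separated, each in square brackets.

[moperduvo], [bafahivpe]

/moperdubu/:
  (1) Final Vowel Lowering: [moperdubu] → [moperdubo]
  (2) Intervocalic Lenition: [moperdubo] → [moperduvo]
  (3) Velar Palatalization: no change — [moperduvo]
/bafagivpi/:
  (1) Final Vowel Lowering: [bafagivpi] → [bafagivpe]
  (2) Intervocalic Lenition: [bafagivpe] → [bafahivpe]
  (3) Velar Palatalization: no change — [bafahivpe]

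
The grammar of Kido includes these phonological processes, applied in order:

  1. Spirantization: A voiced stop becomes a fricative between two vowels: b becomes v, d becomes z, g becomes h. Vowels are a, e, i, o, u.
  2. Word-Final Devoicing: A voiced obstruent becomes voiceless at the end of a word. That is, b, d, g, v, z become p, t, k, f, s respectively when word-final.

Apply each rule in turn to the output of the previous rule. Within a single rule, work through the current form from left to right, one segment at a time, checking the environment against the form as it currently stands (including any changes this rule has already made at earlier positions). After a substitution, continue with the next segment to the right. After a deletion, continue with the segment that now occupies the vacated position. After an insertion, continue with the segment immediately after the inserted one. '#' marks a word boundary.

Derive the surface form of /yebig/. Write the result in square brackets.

[yevik]

1 Spirantization: [yebig] → [yevig]
2 Word-Final Devoicing: [yevig] → [yevik]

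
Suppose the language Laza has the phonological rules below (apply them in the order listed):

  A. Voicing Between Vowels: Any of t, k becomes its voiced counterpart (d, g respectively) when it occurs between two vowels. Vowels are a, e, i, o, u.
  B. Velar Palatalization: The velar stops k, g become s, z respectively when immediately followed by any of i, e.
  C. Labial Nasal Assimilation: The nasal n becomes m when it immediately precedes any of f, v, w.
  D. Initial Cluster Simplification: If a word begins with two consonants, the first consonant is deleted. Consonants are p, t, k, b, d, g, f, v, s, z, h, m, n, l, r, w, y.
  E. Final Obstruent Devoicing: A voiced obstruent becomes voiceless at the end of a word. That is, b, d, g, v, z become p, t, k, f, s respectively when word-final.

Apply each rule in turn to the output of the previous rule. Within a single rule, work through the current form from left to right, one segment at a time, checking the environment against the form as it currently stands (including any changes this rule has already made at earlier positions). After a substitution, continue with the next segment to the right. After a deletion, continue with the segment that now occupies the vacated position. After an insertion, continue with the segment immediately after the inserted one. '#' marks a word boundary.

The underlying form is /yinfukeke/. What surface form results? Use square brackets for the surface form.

[yimfuzeze]

A Voicing Between Vowels: [yinfukeke] → [yinfugege]
B Velar Palatalization: [yinfugege] → [yinfuzeze]
C Labial Nasal Assimilation: [yinfuzeze] → [yimfuzeze]
D Initial Cluster Simplification: no change — [yimfuzeze]
E Final Obstruent Devoicing: no change — [yimfuzeze]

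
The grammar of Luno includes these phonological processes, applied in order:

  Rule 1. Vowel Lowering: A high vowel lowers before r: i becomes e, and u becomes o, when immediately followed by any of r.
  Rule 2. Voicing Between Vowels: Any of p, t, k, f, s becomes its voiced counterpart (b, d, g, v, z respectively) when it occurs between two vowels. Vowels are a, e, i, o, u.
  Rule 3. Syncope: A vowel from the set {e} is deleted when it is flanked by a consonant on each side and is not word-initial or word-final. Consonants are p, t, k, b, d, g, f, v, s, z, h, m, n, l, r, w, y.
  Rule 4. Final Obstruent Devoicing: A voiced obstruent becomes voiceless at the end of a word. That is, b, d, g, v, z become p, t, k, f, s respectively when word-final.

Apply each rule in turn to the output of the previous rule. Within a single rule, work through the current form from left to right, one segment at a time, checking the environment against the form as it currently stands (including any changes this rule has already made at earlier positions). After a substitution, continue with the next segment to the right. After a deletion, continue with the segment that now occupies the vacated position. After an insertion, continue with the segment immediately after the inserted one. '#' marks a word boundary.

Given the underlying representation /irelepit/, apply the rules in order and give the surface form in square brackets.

[erlbit]

Rule 1 Vowel Lowering: [irelepit] → [erelepit]
Rule 2 Voicing Between Vowels: [erelepit] → [erelebit]
Rule 3 Syncope: [erelebit] → [erlbit]
Rule 4 Final Obstruent Devoicing: no change — [erlbit]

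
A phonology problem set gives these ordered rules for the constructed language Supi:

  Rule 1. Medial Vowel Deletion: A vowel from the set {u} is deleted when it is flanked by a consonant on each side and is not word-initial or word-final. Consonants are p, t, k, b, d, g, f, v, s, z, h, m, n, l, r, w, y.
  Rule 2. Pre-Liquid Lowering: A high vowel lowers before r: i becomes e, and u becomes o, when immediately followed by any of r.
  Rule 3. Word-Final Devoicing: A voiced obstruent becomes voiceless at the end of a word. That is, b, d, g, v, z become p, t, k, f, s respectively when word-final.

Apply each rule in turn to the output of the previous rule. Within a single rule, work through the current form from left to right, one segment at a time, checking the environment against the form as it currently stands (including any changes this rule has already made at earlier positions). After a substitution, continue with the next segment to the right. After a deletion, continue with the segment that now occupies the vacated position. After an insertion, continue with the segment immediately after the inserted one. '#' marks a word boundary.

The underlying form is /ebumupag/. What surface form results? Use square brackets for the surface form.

Rule 1 Medial Vowel Deletion: [ebumupag] → [ebmpag]
Rule 2 Pre-Liquid Lowering: no change — [ebmpag]
Rule 3 Word-Final Devoicing: [ebmpag] → [ebmpak]

[ebmpak]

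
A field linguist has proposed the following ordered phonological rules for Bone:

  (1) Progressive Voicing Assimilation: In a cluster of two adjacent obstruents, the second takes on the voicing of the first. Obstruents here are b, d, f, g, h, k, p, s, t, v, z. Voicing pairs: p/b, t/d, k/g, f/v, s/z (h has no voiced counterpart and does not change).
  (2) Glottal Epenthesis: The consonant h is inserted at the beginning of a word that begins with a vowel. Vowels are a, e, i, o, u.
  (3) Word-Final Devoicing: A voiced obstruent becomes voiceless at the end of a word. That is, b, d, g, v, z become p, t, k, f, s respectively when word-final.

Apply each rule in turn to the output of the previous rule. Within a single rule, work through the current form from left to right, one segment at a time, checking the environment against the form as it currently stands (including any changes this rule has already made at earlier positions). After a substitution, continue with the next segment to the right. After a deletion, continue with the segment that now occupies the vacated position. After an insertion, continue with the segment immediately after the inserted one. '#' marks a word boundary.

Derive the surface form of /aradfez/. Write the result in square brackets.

[haradves]

(1) Progressive Voicing Assimilation: [aradfez] → [aradvez]
(2) Glottal Epenthesis: [aradvez] → [haradvez]
(3) Word-Final Devoicing: [haradvez] → [haradves]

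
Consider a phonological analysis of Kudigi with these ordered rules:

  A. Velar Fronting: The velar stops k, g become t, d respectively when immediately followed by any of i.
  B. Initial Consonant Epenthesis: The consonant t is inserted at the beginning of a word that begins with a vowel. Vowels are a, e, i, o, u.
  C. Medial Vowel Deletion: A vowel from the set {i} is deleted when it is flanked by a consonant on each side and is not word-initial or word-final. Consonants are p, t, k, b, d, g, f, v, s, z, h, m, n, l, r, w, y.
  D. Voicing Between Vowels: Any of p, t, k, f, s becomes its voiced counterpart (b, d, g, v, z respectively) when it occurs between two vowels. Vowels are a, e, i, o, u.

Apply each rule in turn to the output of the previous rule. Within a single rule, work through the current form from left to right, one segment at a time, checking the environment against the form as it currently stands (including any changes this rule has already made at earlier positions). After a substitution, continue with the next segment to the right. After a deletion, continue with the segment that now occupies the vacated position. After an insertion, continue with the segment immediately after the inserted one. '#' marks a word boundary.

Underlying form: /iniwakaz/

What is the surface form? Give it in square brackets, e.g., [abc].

A Velar Fronting: no change — [iniwakaz]
B Initial Consonant Epenthesis: [iniwakaz] → [tiniwakaz]
C Medial Vowel Deletion: [tiniwakaz] → [tnwakaz]
D Voicing Between Vowels: [tnwakaz] → [tnwagaz]

[tnwagaz]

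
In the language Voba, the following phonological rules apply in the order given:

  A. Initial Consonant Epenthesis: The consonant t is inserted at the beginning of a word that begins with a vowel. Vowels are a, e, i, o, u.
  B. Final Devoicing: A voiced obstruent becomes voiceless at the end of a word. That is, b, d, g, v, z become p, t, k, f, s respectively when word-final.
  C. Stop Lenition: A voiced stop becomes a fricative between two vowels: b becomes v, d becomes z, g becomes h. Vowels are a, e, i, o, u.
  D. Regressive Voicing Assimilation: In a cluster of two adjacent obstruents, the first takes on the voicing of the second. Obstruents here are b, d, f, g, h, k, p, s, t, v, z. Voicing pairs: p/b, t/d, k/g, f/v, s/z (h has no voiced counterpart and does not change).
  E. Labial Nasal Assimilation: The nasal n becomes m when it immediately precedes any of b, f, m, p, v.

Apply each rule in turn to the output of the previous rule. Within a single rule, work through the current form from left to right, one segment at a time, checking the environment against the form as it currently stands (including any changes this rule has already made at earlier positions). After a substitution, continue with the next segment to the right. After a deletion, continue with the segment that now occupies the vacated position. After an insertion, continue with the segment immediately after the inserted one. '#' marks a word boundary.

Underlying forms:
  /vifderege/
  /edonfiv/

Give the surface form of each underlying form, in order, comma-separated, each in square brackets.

[vivderehe], [tezomfif]

/vifderege/:
  A Initial Consonant Epenthesis: no change — [vifderege]
  B Final Devoicing: no change — [vifderege]
  C Stop Lenition: [vifderege] → [vifderehe]
  D Regressive Voicing Assimilation: [vifderehe] → [vivderehe]
  E Labial Nasal Assimilation: no change — [vivderehe]
/edonfiv/:
  A Initial Consonant Epenthesis: [edonfiv] → [tedonfiv]
  B Final Devoicing: [tedonfiv] → [tedonfif]
  C Stop Lenition: [tedonfif] → [tezonfif]
  D Regressive Voicing Assimilation: no change — [tezonfif]
  E Labial Nasal Assimilation: [tezonfif] → [tezomfif]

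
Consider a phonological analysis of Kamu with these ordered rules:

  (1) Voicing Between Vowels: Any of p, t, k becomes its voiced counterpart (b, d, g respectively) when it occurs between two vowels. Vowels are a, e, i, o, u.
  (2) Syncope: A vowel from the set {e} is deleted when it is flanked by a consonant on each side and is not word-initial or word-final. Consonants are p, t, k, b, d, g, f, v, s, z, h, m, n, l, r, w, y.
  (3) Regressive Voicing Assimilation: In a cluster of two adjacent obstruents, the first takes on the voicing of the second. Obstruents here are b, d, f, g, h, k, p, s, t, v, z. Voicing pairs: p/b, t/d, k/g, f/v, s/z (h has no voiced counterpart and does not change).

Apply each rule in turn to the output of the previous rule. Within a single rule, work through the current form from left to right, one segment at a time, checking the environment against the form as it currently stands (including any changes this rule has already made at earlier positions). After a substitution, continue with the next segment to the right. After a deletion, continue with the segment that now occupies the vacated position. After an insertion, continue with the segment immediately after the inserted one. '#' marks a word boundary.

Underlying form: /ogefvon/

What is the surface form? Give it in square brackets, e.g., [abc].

(1) Voicing Between Vowels: no change — [ogefvon]
(2) Syncope: [ogefvon] → [ogfvon]
(3) Regressive Voicing Assimilation: [ogfvon] → [okvvon]

[okvvon]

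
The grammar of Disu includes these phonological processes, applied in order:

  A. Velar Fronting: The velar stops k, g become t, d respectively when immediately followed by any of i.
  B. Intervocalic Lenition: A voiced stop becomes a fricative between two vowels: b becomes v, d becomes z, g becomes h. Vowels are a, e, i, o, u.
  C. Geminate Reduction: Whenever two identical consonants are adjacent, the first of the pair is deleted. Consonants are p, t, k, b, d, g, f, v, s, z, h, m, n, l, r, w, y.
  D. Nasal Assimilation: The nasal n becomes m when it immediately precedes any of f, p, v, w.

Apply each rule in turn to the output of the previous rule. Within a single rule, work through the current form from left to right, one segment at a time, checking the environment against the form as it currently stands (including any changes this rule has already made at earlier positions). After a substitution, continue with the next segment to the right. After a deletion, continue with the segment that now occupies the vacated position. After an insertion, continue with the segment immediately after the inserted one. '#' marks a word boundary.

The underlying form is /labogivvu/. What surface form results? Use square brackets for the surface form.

[lavozivu]

A Velar Fronting: [labogivvu] → [labodivvu]
B Intervocalic Lenition: [labodivvu] → [lavozivvu]
C Geminate Reduction: [lavozivvu] → [lavozivu]
D Nasal Assimilation: no change — [lavozivu]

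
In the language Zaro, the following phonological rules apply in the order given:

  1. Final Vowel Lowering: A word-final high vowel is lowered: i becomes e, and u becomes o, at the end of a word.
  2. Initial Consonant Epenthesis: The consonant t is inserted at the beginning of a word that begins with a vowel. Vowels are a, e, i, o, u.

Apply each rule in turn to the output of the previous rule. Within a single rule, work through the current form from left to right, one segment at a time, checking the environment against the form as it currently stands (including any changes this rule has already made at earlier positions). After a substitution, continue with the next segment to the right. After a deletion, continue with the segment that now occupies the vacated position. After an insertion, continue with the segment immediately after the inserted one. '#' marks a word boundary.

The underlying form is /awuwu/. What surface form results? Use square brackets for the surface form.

[tawuwo]

1 Final Vowel Lowering: [awuwu] → [awuwo]
2 Initial Consonant Epenthesis: [awuwo] → [tawuwo]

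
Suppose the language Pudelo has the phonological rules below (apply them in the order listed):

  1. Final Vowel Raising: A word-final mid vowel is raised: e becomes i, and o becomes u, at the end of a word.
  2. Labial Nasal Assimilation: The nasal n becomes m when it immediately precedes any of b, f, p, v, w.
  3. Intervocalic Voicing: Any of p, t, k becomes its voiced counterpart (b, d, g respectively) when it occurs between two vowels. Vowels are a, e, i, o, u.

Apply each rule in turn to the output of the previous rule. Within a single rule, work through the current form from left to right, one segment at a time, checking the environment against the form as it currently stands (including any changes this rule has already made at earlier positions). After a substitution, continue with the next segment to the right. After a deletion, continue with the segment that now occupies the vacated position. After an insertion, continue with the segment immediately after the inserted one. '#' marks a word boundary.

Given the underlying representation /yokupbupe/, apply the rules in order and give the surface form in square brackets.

1 Final Vowel Raising: [yokupbupe] → [yokupbupi]
2 Labial Nasal Assimilation: no change — [yokupbupi]
3 Intervocalic Voicing: [yokupbupi] → [yogupbubi]

[yogupbubi]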